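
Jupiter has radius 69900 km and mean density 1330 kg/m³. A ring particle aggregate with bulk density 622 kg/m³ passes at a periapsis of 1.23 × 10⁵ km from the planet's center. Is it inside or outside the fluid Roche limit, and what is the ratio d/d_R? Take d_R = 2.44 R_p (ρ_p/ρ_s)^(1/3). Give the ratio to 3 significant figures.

inside; d/d_R ≈ 0.560

d_R = 2.44 × (69900 km) × (1330/622)^(1/3) = 2.197 × 10⁵ km
d/d_R = (1.23 × 10⁵) / (2.197 × 10⁵) = 0.560
Since d/d_R < 1, the body is inside the Roche limit.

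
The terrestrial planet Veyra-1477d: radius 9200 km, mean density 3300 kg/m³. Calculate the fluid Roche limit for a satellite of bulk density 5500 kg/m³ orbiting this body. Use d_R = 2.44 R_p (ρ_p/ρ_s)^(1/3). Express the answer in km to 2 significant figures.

19000 km

d_R = 2.44 × 9200 km × (3300/5500)^(1/3)
    = 19000 km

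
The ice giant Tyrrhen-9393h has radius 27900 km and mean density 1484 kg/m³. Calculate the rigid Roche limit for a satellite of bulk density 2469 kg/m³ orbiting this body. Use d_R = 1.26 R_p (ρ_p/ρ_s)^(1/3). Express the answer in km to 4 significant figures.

d_R = 1.26 × 27900 km × (1484/2469)^(1/3)
    = 29670 km

29670 km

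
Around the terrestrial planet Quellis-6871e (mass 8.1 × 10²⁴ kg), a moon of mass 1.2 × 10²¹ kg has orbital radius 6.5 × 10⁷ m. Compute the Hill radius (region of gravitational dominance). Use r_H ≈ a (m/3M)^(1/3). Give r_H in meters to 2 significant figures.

2.4 × 10⁶ m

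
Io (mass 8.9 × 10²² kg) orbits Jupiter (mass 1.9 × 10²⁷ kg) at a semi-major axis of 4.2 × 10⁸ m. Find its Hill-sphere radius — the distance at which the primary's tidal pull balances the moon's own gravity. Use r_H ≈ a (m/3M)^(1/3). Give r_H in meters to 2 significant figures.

r_H ≈ a (m/3M)^(1/3)
    = (4.2 × 10⁸) × (8.9 × 10²² / (3 × 1.9 × 10²⁷))^(1/3)
    = 1.0 × 10⁷ m

1.0 × 10⁷ m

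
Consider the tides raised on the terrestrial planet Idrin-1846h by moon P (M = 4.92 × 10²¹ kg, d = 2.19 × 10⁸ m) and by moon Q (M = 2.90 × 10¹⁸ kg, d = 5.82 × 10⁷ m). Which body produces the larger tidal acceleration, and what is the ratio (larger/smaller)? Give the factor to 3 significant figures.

Tidal stretch scales as M/d³; compute that for each body.
Moon P: (4.92 × 10²¹) / (2.19 × 10⁸)³ = 4.684 × 10⁻⁴
Moon Q: (2.90 × 10¹⁸) / (5.82 × 10⁷)³ = 1.471 × 10⁻⁵
Ratio (larger/smaller) = 31.8

Moon P, by a factor of ≈ 31.8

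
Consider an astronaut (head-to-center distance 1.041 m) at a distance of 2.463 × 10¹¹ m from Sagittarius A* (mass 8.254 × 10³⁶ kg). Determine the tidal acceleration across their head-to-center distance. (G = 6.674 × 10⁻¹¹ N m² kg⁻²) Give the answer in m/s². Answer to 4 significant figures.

7.676 × 10⁻⁸ m/s²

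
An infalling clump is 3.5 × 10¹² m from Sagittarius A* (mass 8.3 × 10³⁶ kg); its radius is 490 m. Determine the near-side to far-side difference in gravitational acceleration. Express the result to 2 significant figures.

2.5 × 10⁻⁸ m/s²

a_tidal = 4GMr/d³
        = 4 × (6.674 × 10⁻¹¹) × (8.3 × 10³⁶) × (490) / (3.5 × 10¹²)³
        = 2.5 × 10⁻⁸ m/s²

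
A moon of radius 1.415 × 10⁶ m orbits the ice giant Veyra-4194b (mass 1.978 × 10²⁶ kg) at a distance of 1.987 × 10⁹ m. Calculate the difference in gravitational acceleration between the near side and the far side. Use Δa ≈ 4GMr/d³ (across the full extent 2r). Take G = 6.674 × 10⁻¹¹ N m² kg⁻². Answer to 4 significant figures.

Δg = 4GMr/d³
   = 4 × (6.674 × 10⁻¹¹) × (1.978 × 10²⁶) × (1.415 × 10⁶) / (1.987 × 10⁹)³
   = 9.524 × 10⁻⁶ m/s²

9.524 × 10⁻⁶ m/s²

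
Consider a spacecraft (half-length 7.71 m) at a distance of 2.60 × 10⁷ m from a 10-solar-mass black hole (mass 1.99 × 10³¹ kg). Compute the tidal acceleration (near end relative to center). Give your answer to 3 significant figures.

Since r ≪ d, expand the inverse-square field across one radius to get the leading 2GMr/d³ term.
a_tidal = 2GMr/d³
        = 2 × (6.674 × 10⁻¹¹) × (1.99 × 10³¹) × (7.71) / (2.60 × 10⁷)³
        = 1.17 m/s²

1.17 m/s²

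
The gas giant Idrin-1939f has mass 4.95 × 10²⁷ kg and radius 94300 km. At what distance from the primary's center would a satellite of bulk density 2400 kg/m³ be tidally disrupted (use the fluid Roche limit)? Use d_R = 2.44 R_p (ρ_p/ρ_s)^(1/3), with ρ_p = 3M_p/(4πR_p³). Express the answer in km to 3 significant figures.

1.93 × 10⁵ km

ρ_p = 3M_p/(4πR_p³) = 3 × (4.95 × 10²⁷) / (4π × (9.43 × 10⁷ m)³) = 1410 kg/m³
d_R = 2.44 × 94300 km × (1410/2400)^(1/3)
    = 1.93 × 10⁵ km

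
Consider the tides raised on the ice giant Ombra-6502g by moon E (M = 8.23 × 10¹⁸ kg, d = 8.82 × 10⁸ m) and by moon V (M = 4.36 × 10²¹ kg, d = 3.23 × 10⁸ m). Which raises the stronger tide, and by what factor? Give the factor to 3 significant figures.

Moon V, by a factor of ≈ 10800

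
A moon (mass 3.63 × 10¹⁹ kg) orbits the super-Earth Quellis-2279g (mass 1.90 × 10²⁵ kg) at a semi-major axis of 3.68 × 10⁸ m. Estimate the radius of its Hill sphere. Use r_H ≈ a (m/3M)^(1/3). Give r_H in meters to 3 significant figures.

3.17 × 10⁶ m

r_H ≈ a (m/3M)^(1/3)
    = (3.68 × 10⁸) × (3.63 × 10¹⁹ / (3 × 1.90 × 10²⁵))^(1/3)
    = 3.17 × 10⁶ m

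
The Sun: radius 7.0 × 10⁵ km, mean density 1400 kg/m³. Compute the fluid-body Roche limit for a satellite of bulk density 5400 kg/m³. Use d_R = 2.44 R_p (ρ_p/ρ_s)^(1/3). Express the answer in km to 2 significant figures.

1.1 × 10⁶ km

d_R = 2.44 × 7.0 × 10⁵ km × (1400/5400)^(1/3)
    = 1.1 × 10⁶ km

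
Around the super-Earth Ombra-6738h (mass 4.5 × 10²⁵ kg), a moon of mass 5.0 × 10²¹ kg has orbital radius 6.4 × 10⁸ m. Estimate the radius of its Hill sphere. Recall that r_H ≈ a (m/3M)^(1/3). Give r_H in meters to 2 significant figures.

r_H ≈ a (m/3M)^(1/3)
    = (6.4 × 10⁸) × (5.0 × 10²¹ / (3 × 4.5 × 10²⁵))^(1/3)
    = 2.1 × 10⁷ m

2.1 × 10⁷ m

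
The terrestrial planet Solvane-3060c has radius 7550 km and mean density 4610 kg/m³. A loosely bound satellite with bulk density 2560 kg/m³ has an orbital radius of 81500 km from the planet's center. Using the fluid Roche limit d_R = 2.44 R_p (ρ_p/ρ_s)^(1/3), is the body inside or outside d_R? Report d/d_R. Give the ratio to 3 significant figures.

d_R = 2.44 × (7550 km) × (4610/2560)^(1/3) = 22410 km
d/d_R = (81500) / (22410) = 3.64
Since d/d_R > 1, the body is outside the Roche limit.

outside; d/d_R ≈ 3.64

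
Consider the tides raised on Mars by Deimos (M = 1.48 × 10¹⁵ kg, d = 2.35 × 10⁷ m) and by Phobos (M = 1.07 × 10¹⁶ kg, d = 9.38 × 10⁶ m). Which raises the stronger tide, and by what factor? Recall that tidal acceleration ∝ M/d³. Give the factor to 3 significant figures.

Compare M/d³ for the two perturbers:
Deimos: (1.48 × 10¹⁵) / (2.35 × 10⁷)³ = 1.140 × 10⁻⁷
Phobos: (1.07 × 10¹⁶) / (9.38 × 10⁶)³ = 1.297 × 10⁻⁵
Ratio (larger/smaller) = 114

Phobos, by a factor of ≈ 114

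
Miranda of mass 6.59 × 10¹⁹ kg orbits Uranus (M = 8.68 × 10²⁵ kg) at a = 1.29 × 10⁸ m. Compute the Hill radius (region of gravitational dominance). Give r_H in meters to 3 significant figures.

8.16 × 10⁵ m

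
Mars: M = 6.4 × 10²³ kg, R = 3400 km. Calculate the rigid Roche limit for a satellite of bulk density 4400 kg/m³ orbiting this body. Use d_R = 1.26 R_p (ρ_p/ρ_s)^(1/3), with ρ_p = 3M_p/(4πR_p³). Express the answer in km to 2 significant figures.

4100 km

ρ_p = 3M_p/(4πR_p³) = 3 × (6.4 × 10²³) / (4π × (3.4 × 10⁶ m)³) = 3900 kg/m³
d_R = 1.26 × 3400 km × (3900/4400)^(1/3)
    = 4100 km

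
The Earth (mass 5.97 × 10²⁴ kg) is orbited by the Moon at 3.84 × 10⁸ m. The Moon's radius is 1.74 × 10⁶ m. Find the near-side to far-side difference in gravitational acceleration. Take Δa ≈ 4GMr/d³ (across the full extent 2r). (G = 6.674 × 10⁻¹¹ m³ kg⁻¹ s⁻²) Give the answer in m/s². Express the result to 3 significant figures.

The field gradient is 2GM/d³; across the full diameter 2r the difference is 4GMr/d³.
a_tidal = 4GMr/d³
        = 4 × (6.674 × 10⁻¹¹) × (5.97 × 10²⁴) × (1.74 × 10⁶) / (3.84 × 10⁸)³
        = 4.90 × 10⁻⁵ m/s²

4.90 × 10⁻⁵ m/s²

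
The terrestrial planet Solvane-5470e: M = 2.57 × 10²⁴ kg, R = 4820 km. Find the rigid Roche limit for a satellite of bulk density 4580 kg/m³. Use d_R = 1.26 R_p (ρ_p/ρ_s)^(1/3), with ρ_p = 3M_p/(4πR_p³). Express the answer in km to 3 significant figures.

6450 km

ρ_p = 3M_p/(4πR_p³) = 3 × (2.57 × 10²⁴) / (4π × (4.82 × 10⁶ m)³) = 5480 kg/m³
d_R = 1.26 × 4820 km × (5480/4580)^(1/3)
    = 6450 km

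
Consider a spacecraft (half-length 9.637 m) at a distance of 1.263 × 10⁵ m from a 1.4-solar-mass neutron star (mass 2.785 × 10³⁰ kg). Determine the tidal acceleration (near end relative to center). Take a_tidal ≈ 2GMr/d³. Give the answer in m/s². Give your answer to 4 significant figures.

1.778 × 10⁶ m/s²

Δa = 2GMr/d³
   = 2 × (6.674 × 10⁻¹¹) × (2.785 × 10³⁰) × (9.637) / (1.263 × 10⁵)³
   = 1.778 × 10⁶ m/s²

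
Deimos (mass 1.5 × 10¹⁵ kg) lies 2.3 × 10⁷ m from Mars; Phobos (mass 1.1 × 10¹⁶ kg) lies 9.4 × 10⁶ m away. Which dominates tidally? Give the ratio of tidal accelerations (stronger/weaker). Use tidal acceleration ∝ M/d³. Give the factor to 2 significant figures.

The tide-raising term goes as M/d³ (the gradient of a 1/d² field).
Deimos: (1.5 × 10¹⁵) / (2.3 × 10⁷)³ = 1.233 × 10⁻⁷
Phobos: (1.1 × 10¹⁶) / (9.4 × 10⁶)³ = 1.324 × 10⁻⁵
Ratio (larger/smaller) = 110

Phobos, by a factor of ≈ 110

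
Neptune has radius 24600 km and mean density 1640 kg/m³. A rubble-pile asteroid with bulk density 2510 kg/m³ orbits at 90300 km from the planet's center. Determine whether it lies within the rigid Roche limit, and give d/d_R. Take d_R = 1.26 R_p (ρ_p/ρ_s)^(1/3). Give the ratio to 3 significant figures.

outside; d/d_R ≈ 3.36

d_R = 1.26 × (24600 km) × (1640/2510)^(1/3) = 26900 km
d/d_R = (90300) / (26900) = 3.36
Since d/d_R > 1, the body is outside the Roche limit.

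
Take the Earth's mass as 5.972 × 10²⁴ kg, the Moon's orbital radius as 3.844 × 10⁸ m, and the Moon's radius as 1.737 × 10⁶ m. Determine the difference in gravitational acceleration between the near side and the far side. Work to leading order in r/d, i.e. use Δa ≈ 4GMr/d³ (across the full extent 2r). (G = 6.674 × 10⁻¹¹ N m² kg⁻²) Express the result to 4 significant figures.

4.875 × 10⁻⁵ m/s²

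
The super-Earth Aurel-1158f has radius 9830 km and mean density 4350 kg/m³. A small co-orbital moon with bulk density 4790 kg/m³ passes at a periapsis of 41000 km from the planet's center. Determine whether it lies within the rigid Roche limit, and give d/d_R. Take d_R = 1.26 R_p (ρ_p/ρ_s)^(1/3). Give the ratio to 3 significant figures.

outside; d/d_R ≈ 3.42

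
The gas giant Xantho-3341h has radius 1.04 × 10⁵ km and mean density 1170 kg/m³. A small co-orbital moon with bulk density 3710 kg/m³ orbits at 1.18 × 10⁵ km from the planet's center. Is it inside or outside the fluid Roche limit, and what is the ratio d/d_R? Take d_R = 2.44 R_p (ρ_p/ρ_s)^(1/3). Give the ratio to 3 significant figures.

inside; d/d_R ≈ 0.683

d_R = 2.44 × (1.04 × 10⁵ km) × (1170/3710)^(1/3) = 1.727 × 10⁵ km
d/d_R = (1.18 × 10⁵) / (1.727 × 10⁵) = 0.683
Since d/d_R < 1, the body is inside the Roche limit.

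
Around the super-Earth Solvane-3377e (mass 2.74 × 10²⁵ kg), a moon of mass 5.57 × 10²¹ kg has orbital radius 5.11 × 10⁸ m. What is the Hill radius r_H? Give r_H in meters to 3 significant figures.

r_H ≈ a (m/3M)^(1/3)
    = (5.11 × 10⁸) × (5.57 × 10²¹ / (3 × 2.74 × 10²⁵))^(1/3)
    = 2.08 × 10⁷ m

2.08 × 10⁷ m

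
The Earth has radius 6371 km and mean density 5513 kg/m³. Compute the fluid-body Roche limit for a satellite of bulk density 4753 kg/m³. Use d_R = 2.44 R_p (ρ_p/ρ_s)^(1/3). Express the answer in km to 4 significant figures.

d_R = 2.44 × 6371 km × (5513/4753)^(1/3)
    = 16330 km

16330 km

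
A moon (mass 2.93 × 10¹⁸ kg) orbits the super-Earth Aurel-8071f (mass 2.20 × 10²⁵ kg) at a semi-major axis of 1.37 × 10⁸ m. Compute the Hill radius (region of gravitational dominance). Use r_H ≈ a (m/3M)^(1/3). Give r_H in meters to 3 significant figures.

r_H ≈ a (m/3M)^(1/3)
    = (1.37 × 10⁸) × (2.93 × 10¹⁸ / (3 × 2.20 × 10²⁵))^(1/3)
    = 4.85 × 10⁵ m

4.85 × 10⁵ m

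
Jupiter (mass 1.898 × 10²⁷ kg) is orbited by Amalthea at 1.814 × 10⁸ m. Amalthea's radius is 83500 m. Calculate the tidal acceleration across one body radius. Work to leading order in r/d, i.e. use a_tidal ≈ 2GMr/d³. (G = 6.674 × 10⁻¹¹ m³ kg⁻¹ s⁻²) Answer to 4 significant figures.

3.544 × 10⁻³ m/s²

Since r ≪ d, expand the inverse-square field across one radius to get the leading 2GMr/d³ term.
Δg = 2GMr/d³
   = 2 × (6.674 × 10⁻¹¹) × (1.898 × 10²⁷) × (83500) / (1.814 × 10⁸)³
   = 3.544 × 10⁻³ m/s²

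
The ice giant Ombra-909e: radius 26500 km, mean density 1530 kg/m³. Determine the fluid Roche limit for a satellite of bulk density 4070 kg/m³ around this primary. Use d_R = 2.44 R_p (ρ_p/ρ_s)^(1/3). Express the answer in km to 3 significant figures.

46700 km

d_R = 2.44 × 26500 km × (1530/4070)^(1/3)
    = 46700 km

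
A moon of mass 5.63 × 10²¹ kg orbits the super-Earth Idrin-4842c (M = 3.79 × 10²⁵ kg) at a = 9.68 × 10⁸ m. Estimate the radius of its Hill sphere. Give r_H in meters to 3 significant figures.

r_H ≈ a (m/3M)^(1/3)
    = (9.68 × 10⁸) × (5.63 × 10²¹ / (3 × 3.79 × 10²⁵))^(1/3)
    = 3.55 × 10⁷ m

3.55 × 10⁷ m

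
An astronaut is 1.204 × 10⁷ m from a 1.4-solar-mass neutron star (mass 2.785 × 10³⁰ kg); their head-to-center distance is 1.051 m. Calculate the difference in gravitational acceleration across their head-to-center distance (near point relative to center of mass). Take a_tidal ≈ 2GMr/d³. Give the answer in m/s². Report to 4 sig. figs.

2.239 × 10⁻¹ m/s²

The tidal stretch is the gradient of GM/d² times the body's extent r, hence the 1/d³ dependence.
Δg = 2GMr/d³
   = 2 × (6.674 × 10⁻¹¹) × (2.785 × 10³⁰) × (1.051) / (1.204 × 10⁷)³
   = 2.239 × 10⁻¹ m/s²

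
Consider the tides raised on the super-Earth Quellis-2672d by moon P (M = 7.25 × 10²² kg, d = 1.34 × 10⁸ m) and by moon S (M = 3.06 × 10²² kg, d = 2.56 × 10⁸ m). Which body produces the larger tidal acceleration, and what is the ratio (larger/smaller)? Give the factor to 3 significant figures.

Moon P, by a factor of ≈ 16.5

The tide-raising term goes as M/d³ (the gradient of a 1/d² field).
Moon P: (7.25 × 10²²) / (1.34 × 10⁸)³ = 3.013 × 10⁻²
Moon S: (3.06 × 10²²) / (2.56 × 10⁸)³ = 1.824 × 10⁻³
Ratio (larger/smaller) = 16.5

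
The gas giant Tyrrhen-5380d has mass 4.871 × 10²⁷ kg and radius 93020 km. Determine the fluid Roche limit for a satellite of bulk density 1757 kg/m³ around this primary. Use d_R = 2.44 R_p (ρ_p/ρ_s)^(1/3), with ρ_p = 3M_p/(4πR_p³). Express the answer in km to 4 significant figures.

ρ_p = 3M_p/(4πR_p³) = 3 × (4.871 × 10²⁷) / (4π × (9.302 × 10⁷ m)³) = 1445 kg/m³
d_R = 2.44 × 93020 km × (1445/1757)^(1/3)
    = 2.126 × 10⁵ km

2.126 × 10⁵ km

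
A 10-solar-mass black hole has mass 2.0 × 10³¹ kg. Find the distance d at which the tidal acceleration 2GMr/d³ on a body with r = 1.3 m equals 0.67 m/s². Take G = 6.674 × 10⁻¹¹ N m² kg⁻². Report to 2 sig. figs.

2GMr/d³ = a_tidal  ⇒  d = (2GMr / a_tidal)^(1/3)
d = (2 × 6.674×10⁻¹¹ × (2.0 × 10³¹) × (1.3) / (0.67))^(1/3)
  = 1.7 × 10⁷ m

1.7 × 10⁷ m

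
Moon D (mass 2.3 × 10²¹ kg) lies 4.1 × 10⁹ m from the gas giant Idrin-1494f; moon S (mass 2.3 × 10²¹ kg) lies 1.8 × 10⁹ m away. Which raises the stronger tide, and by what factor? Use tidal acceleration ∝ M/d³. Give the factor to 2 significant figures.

Tidal stretch scales as M/d³; compute that for each body.
Moon D: (2.3 × 10²¹) / (4.1 × 10⁹)³ = 3.337 × 10⁻⁸
Moon S: (2.3 × 10²¹) / (1.8 × 10⁹)³ = 3.944 × 10⁻⁷
Ratio (larger/smaller) = 12

Moon S, by a factor of ≈ 12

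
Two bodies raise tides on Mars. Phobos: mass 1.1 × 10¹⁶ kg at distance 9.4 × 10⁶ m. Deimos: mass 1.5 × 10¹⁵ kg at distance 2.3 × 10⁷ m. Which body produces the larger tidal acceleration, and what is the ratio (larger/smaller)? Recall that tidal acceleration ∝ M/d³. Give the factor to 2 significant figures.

Phobos, by a factor of ≈ 110

Tidal acceleration ∝ M/d³, so compare M/d³ for each.
Phobos: (1.1 × 10¹⁶) / (9.4 × 10⁶)³ = 1.324 × 10⁻⁵
Deimos: (1.5 × 10¹⁵) / (2.3 × 10⁷)³ = 1.233 × 10⁻⁷
Ratio (larger/smaller) = 110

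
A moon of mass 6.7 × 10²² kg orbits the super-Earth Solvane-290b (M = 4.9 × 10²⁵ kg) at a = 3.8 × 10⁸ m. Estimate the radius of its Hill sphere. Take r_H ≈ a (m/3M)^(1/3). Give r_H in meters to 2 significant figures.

2.9 × 10⁷ m

r_H ≈ a (m/3M)^(1/3)
    = (3.8 × 10⁸) × (6.7 × 10²² / (3 × 4.9 × 10²⁵))^(1/3)
    = 2.9 × 10⁷ m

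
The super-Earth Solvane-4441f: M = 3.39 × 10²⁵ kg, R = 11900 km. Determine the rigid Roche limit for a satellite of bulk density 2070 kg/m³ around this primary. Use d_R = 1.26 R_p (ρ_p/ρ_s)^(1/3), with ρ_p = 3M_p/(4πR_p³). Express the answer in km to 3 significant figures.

19800 km

ρ_p = 3M_p/(4πR_p³) = 3 × (3.39 × 10²⁵) / (4π × (1.19 × 10⁷ m)³) = 4800 kg/m³
d_R = 1.26 × 11900 km × (4800/2070)^(1/3)
    = 19800 km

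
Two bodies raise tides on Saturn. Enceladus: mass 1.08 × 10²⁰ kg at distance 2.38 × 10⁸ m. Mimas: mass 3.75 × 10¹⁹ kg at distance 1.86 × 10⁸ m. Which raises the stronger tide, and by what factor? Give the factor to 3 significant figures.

Enceladus, by a factor of ≈ 1.37

Tidal stretch scales as M/d³; compute that for each body.
Enceladus: (1.08 × 10²⁰) / (2.38 × 10⁸)³ = 8.011 × 10⁻⁶
Mimas: (3.75 × 10¹⁹) / (1.86 × 10⁸)³ = 5.828 × 10⁻⁶
Ratio (larger/smaller) = 1.37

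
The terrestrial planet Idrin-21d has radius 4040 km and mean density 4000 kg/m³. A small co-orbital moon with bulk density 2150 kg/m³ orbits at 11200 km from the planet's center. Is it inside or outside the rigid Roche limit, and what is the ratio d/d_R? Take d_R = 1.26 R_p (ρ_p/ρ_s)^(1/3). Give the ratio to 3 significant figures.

outside; d/d_R ≈ 1.79

d_R = 1.26 × (4040 km) × (4000/2150)^(1/3) = 6261 km
d/d_R = (11200) / (6261) = 1.79
Since d/d_R > 1, the body is outside the Roche limit.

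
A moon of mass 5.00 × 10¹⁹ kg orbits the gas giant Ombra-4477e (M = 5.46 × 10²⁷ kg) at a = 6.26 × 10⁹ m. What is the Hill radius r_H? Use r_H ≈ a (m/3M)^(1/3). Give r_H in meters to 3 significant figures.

9.08 × 10⁶ m

r_H ≈ a (m/3M)^(1/3)
    = (6.26 × 10⁹) × (5.00 × 10¹⁹ / (3 × 5.46 × 10²⁷))^(1/3)
    = 9.08 × 10⁶ m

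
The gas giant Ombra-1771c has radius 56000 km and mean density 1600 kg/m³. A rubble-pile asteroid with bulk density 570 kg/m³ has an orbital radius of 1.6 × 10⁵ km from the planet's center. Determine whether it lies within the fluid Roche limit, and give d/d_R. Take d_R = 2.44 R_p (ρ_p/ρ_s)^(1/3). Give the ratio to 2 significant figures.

d_R = 2.44 × (56000 km) × (1600/570)^(1/3) = 1.927 × 10⁵ km
d/d_R = (1.6 × 10⁵) / (1.927 × 10⁵) = 0.83
Since d/d_R < 1, the body is inside the Roche limit.

inside; d/d_R ≈ 0.83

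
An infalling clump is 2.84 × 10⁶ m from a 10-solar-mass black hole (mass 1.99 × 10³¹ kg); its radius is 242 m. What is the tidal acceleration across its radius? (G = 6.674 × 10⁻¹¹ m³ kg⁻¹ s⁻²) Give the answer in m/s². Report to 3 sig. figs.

Since r ≪ d, expand the inverse-square field across one radius to get the leading 2GMr/d³ term.
a_tidal = 2GMr/d³
        = 2 × (6.674 × 10⁻¹¹) × (1.99 × 10³¹) × (242) / (2.84 × 10⁶)³
        = 2.81 × 10⁴ m/s²

2.81 × 10⁴ m/s²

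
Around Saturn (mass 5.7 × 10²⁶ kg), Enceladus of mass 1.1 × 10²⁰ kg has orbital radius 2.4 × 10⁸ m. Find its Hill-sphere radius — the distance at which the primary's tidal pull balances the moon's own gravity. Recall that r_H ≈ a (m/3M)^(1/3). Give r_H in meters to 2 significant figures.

9.6 × 10⁵ m

r_H ≈ a (m/3M)^(1/3)
    = (2.4 × 10⁸) × (1.1 × 10²⁰ / (3 × 5.7 × 10²⁶))^(1/3)
    = 9.6 × 10⁵ m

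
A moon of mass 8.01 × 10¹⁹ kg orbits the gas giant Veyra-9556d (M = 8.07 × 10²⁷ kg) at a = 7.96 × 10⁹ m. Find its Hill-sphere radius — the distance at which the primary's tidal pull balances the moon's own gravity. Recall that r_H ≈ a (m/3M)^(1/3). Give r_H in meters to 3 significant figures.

r_H ≈ a (m/3M)^(1/3)
    = (7.96 × 10⁹) × (8.01 × 10¹⁹ / (3 × 8.07 × 10²⁷))^(1/3)
    = 1.19 × 10⁷ m

1.19 × 10⁷ m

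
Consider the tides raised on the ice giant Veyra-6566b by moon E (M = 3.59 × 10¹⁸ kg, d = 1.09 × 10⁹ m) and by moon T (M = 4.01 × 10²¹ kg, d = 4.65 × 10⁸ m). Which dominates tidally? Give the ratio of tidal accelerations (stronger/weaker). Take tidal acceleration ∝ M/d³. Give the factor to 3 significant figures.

Tidal acceleration ∝ M/d³, so compare M/d³ for each.
Moon E: (3.59 × 10¹⁸) / (1.09 × 10⁹)³ = 2.772 × 10⁻⁹
Moon T: (4.01 × 10²¹) / (4.65 × 10⁸)³ = 3.988 × 10⁻⁵
Ratio (larger/smaller) = 14400

Moon T, by a factor of ≈ 14400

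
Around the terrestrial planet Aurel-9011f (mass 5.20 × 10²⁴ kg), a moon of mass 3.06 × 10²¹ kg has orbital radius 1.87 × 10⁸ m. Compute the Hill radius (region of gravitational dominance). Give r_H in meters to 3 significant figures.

1.09 × 10⁷ m

r_H ≈ a (m/3M)^(1/3)
    = (1.87 × 10⁸) × (3.06 × 10²¹ / (3 × 5.20 × 10²⁴))^(1/3)
    = 1.09 × 10⁷ m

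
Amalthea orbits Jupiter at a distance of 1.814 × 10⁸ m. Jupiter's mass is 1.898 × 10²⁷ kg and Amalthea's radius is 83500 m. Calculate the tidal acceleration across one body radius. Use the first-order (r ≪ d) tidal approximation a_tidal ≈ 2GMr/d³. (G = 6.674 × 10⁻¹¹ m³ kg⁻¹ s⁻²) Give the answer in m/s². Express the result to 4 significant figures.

3.544 × 10⁻³ m/s²

Δg = 2GMr/d³
   = 2 × (6.674 × 10⁻¹¹) × (1.898 × 10²⁷) × (83500) / (1.814 × 10⁸)³
   = 3.544 × 10⁻³ m/s²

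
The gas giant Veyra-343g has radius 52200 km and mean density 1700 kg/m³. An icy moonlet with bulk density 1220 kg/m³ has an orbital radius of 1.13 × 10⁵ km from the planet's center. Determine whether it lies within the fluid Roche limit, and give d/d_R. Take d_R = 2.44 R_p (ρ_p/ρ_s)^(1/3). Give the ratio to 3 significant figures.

d_R = 2.44 × (52200 km) × (1700/1220)^(1/3) = 1.423 × 10⁵ km
d/d_R = (1.13 × 10⁵) / (1.423 × 10⁵) = 0.794
Since d/d_R < 1, the body is inside the Roche limit.

inside; d/d_R ≈ 0.794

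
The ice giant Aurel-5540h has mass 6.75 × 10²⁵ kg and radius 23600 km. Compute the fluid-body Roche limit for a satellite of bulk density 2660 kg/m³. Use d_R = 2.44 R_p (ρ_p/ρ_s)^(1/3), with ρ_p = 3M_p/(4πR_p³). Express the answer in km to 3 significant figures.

44500 km

ρ_p = 3M_p/(4πR_p³) = 3 × (6.75 × 10²⁵) / (4π × (2.36 × 10⁷ m)³) = 1230 kg/m³
d_R = 2.44 × 23600 km × (1230/2660)^(1/3)
    = 44500 km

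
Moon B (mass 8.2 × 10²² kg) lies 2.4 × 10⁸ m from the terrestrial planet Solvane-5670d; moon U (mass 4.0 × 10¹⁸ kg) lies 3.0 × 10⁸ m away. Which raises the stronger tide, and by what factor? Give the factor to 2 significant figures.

Moon B, by a factor of ≈ 40000

Tidal stretch scales as M/d³; compute that for each body.
Moon B: (8.2 × 10²²) / (2.4 × 10⁸)³ = 5.932 × 10⁻³
Moon U: (4.0 × 10¹⁸) / (3.0 × 10⁸)³ = 1.481 × 10⁻⁷
Ratio (larger/smaller) = 40000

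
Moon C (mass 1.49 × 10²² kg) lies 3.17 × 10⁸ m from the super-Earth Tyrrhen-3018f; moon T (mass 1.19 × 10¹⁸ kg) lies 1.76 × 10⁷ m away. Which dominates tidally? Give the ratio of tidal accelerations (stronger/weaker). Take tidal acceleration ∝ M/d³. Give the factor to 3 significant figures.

Moon C, by a factor of ≈ 2.14

Compare M/d³ for the two perturbers:
Moon C: (1.49 × 10²²) / (3.17 × 10⁸)³ = 4.677 × 10⁻⁴
Moon T: (1.19 × 10¹⁸) / (1.76 × 10⁷)³ = 2.183 × 10⁻⁴
Ratio (larger/smaller) = 2.14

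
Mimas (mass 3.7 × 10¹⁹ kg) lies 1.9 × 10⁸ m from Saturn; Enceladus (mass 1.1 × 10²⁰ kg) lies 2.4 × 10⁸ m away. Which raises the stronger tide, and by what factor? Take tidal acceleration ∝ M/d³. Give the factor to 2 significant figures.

Enceladus, by a factor of ≈ 1.5

Compare M/d³ for the two perturbers:
Mimas: (3.7 × 10¹⁹) / (1.9 × 10⁸)³ = 5.394 × 10⁻⁶
Enceladus: (1.1 × 10²⁰) / (2.4 × 10⁸)³ = 7.957 × 10⁻⁶
Ratio (larger/smaller) = 1.5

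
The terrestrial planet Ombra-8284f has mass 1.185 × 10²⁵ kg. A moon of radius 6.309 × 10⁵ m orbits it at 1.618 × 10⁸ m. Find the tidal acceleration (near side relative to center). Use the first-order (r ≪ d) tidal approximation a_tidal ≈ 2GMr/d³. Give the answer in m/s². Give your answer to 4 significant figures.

2.356 × 10⁻⁴ m/s²

Differencing GM/(d−r)² and GM/d² to first order in r/d gives 2GMr/d³.
Δg = 2GMr/d³
   = 2 × (6.674 × 10⁻¹¹) × (1.185 × 10²⁵) × (6.309 × 10⁵) / (1.618 × 10⁸)³
   = 2.356 × 10⁻⁴ m/s²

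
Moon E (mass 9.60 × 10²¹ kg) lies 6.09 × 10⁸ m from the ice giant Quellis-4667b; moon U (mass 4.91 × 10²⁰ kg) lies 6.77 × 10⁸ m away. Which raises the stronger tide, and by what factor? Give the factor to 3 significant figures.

The tide-raising term goes as M/d³ (the gradient of a 1/d² field).
Moon E: (9.60 × 10²¹) / (6.09 × 10⁸)³ = 4.250 × 10⁻⁵
Moon U: (4.91 × 10²⁰) / (6.77 × 10⁸)³ = 1.582 × 10⁻⁶
Ratio (larger/smaller) = 26.9

Moon E, by a factor of ≈ 26.9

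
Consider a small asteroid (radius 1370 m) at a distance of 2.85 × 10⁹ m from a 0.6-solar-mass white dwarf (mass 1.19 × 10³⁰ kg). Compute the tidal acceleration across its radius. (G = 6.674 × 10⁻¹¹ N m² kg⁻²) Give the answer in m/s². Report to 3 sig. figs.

Δa = 2GMr/d³
   = 2 × (6.674 × 10⁻¹¹) × (1.19 × 10³⁰) × (1370) / (2.85 × 10⁹)³
   = 9.40 × 10⁻⁶ m/s²

9.40 × 10⁻⁶ m/s²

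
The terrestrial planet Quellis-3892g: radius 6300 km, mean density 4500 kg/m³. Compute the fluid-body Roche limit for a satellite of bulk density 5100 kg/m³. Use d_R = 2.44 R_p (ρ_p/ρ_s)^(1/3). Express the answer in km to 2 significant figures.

15000 km

d_R = 2.44 × 6300 km × (4500/5100)^(1/3)
    = 15000 km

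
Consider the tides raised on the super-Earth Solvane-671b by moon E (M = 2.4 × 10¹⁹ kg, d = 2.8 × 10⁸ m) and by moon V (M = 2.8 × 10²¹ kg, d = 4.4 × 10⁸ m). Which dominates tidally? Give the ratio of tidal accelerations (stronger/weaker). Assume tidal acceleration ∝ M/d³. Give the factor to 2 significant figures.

Compare M/d³ for the two perturbers:
Moon E: (2.4 × 10¹⁹) / (2.8 × 10⁸)³ = 1.093 × 10⁻⁶
Moon V: (2.8 × 10²¹) / (4.4 × 10⁸)³ = 3.287 × 10⁻⁵
Ratio (larger/smaller) = 30

Moon V, by a factor of ≈ 30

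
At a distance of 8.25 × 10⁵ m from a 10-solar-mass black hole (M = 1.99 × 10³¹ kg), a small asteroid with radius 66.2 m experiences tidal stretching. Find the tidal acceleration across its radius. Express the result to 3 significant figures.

Δa = 2GMr/d³
   = 2 × (6.674 × 10⁻¹¹) × (1.99 × 10³¹) × (66.2) / (8.25 × 10⁵)³
   = 3.13 × 10⁵ m/s²

3.13 × 10⁵ m/s²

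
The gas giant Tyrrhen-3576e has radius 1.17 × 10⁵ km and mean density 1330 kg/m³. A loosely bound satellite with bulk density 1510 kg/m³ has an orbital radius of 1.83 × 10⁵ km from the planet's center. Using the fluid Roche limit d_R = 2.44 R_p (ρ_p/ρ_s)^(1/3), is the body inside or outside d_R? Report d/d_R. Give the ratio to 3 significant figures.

inside; d/d_R ≈ 0.669

d_R = 2.44 × (1.17 × 10⁵ km) × (1330/1510)^(1/3) = 2.737 × 10⁵ km
d/d_R = (1.83 × 10⁵) / (2.737 × 10⁵) = 0.669
Since d/d_R < 1, the body is inside the Roche limit.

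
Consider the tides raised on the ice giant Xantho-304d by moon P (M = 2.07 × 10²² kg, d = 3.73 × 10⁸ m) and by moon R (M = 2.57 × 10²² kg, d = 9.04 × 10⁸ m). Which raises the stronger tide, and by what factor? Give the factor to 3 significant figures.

Moon P, by a factor of ≈ 11.5

The tide-raising term goes as M/d³ (the gradient of a 1/d² field).
Moon P: (2.07 × 10²²) / (3.73 × 10⁸)³ = 3.989 × 10⁻⁴
Moon R: (2.57 × 10²²) / (9.04 × 10⁸)³ = 3.479 × 10⁻⁵
Ratio (larger/smaller) = 11.5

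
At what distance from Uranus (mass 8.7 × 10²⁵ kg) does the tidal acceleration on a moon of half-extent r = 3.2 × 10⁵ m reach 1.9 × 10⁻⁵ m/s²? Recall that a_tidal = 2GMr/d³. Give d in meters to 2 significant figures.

5.8 × 10⁸ m

2GMr/d³ = a_tidal  ⇒  d = (2GMr / a_tidal)^(1/3)
d = (2 × 6.674×10⁻¹¹ × (8.7 × 10²⁵) × (3.2 × 10⁵) / (1.9 × 10⁻⁵))^(1/3)
  = 5.8 × 10⁸ m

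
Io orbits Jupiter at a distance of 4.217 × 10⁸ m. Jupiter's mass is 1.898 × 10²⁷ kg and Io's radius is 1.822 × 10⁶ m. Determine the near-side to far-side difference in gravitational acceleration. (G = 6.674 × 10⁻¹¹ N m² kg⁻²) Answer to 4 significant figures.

1.231 × 10⁻² m/s²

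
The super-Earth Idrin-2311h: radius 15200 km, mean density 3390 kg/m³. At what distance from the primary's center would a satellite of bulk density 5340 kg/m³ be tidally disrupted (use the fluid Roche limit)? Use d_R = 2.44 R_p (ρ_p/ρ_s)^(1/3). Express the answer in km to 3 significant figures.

31900 km

d_R = 2.44 × 15200 km × (3390/5340)^(1/3)
    = 31900 km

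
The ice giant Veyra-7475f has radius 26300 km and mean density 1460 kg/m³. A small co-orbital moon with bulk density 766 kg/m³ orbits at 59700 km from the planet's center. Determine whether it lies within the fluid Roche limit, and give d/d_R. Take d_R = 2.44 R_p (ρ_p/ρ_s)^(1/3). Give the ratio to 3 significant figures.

inside; d/d_R ≈ 0.750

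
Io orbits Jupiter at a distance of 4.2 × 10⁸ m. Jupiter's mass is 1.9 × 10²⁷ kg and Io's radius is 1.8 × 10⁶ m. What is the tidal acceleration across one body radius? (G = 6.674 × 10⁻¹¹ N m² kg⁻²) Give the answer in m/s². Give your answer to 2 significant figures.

Δa = 2GMr/d³
   = 2 × (6.674 × 10⁻¹¹) × (1.9 × 10²⁷) × (1.8 × 10⁶) / (4.2 × 10⁸)³
   = 6.2 × 10⁻³ m/s²

6.2 × 10⁻³ m/s²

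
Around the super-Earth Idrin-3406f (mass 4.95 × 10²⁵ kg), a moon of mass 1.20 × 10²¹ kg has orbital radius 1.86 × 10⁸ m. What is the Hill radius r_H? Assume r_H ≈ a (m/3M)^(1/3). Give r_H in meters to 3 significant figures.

3.73 × 10⁶ m

r_H ≈ a (m/3M)^(1/3)
    = (1.86 × 10⁸) × (1.20 × 10²¹ / (3 × 4.95 × 10²⁵))^(1/3)
    = 3.73 × 10⁶ m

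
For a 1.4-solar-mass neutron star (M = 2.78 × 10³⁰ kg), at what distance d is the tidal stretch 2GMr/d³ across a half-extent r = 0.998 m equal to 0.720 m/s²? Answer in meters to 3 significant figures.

8.01 × 10⁶ m

2GMr/d³ = a_tidal  ⇒  d = (2GMr / a_tidal)^(1/3)
d = (2 × 6.674×10⁻¹¹ × (2.78 × 10³⁰) × (0.998) / (0.720))^(1/3)
  = 8.01 × 10⁶ m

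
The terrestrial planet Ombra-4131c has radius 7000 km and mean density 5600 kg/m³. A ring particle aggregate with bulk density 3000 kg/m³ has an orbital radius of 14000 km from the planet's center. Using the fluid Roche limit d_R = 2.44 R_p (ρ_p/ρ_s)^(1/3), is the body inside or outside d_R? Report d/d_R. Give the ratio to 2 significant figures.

d_R = 2.44 × (7000 km) × (5600/3000)^(1/3) = 21030 km
d/d_R = (14000) / (21030) = 0.67
Since d/d_R < 1, the body is inside the Roche limit.

inside; d/d_R ≈ 0.67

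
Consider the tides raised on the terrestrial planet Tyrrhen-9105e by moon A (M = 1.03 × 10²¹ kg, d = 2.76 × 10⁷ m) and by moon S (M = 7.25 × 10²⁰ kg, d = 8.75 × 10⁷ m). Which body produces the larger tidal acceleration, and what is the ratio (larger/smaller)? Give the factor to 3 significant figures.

Tidal stretch scales as M/d³; compute that for each body.
Moon A: (1.03 × 10²¹) / (2.76 × 10⁷)³ = 4.899 × 10⁻²
Moon S: (7.25 × 10²⁰) / (8.75 × 10⁷)³ = 1.082 × 10⁻³
Ratio (larger/smaller) = 45.3

Moon A, by a factor of ≈ 45.3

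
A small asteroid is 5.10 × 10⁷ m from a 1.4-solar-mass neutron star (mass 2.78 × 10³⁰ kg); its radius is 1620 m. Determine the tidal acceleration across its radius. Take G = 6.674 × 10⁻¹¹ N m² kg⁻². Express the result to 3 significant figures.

4.53 m/s²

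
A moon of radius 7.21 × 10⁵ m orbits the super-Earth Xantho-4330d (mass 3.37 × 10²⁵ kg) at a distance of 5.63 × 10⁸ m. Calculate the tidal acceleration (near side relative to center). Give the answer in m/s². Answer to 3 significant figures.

1.82 × 10⁻⁵ m/s²

Δg = 2GMr/d³
   = 2 × (6.674 × 10⁻¹¹) × (3.37 × 10²⁵) × (7.21 × 10⁵) / (5.63 × 10⁸)³
   = 1.82 × 10⁻⁵ m/s²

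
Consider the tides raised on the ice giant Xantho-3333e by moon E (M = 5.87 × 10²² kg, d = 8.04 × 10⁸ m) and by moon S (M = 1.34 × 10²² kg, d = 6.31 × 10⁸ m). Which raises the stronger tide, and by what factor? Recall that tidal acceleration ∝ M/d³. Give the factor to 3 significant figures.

Tidal acceleration ∝ M/d³, so compare M/d³ for each.
Moon E: (5.87 × 10²²) / (8.04 × 10⁸)³ = 1.129 × 10⁻⁴
Moon S: (1.34 × 10²²) / (6.31 × 10⁸)³ = 5.334 × 10⁻⁵
Ratio (larger/smaller) = 2.12

Moon E, by a factor of ≈ 2.12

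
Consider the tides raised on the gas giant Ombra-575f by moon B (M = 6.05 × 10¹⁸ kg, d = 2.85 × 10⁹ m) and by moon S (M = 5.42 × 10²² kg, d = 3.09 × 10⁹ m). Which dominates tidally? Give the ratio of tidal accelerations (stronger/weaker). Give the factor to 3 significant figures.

The tide-raising term goes as M/d³ (the gradient of a 1/d² field).
Moon B: (6.05 × 10¹⁸) / (2.85 × 10⁹)³ = 2.613 × 10⁻¹⁰
Moon S: (5.42 × 10²²) / (3.09 × 10⁹)³ = 1.837 × 10⁻⁶
Ratio (larger/smaller) = 7030

Moon S, by a factor of ≈ 7030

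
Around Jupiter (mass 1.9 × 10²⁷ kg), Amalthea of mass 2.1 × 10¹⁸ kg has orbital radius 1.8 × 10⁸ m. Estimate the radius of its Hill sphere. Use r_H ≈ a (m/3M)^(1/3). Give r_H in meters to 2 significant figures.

1.3 × 10⁵ m

r_H ≈ a (m/3M)^(1/3)
    = (1.8 × 10⁸) × (2.1 × 10¹⁸ / (3 × 1.9 × 10²⁷))^(1/3)
    = 1.3 × 10⁵ m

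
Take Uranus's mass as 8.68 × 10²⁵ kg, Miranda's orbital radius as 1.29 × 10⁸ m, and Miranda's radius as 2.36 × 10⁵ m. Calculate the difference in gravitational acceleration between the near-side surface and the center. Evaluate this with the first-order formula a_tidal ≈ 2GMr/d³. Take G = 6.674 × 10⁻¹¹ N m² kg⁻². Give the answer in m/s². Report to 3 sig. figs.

Since r ≪ d, expand the inverse-square field across one radius to get the leading 2GMr/d³ term.
a_tidal = 2GMr/d³
        = 2 × (6.674 × 10⁻¹¹) × (8.68 × 10²⁵) × (2.36 × 10⁵) / (1.29 × 10⁸)³
        = 1.27 × 10⁻³ m/s²

1.27 × 10⁻³ m/s²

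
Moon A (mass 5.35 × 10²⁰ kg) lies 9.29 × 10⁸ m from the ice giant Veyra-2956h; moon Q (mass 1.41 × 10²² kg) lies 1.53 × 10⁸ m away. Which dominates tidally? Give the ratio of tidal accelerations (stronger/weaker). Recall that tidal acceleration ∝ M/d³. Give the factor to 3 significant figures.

Compare M/d³ for the two perturbers:
Moon A: (5.35 × 10²⁰) / (9.29 × 10⁸)³ = 6.673 × 10⁻⁷
Moon Q: (1.41 × 10²²) / (1.53 × 10⁸)³ = 3.937 × 10⁻³
Ratio (larger/smaller) = 5900

Moon Q, by a factor of ≈ 5900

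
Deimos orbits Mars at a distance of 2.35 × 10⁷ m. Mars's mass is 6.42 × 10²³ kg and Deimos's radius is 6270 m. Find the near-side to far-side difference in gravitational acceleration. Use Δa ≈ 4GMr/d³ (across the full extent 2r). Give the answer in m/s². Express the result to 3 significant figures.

Δa = 4GMr/d³
   = 4 × (6.674 × 10⁻¹¹) × (6.42 × 10²³) × (6270) / (2.35 × 10⁷)³
   = 8.28 × 10⁻⁵ m/s²

8.28 × 10⁻⁵ m/s²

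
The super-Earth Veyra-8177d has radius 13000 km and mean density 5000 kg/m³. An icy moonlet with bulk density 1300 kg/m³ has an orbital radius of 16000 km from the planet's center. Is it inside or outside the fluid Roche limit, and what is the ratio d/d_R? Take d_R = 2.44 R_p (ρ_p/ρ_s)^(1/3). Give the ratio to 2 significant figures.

d_R = 2.44 × (13000 km) × (5000/1300)^(1/3) = 49700 km
d/d_R = (16000) / (49700) = 0.32
Since d/d_R < 1, the body is inside the Roche limit.

inside; d/d_R ≈ 0.32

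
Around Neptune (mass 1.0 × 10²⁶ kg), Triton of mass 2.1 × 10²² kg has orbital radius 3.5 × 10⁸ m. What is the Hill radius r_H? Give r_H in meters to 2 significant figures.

1.4 × 10⁷ m

r_H ≈ a (m/3M)^(1/3)
    = (3.5 × 10⁸) × (2.1 × 10²² / (3 × 1.0 × 10²⁶))^(1/3)
    = 1.4 × 10⁷ m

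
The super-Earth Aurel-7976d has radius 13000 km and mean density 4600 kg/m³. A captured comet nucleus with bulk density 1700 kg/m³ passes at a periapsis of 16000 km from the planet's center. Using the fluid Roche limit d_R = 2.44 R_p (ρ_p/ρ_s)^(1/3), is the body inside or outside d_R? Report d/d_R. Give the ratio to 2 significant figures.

inside; d/d_R ≈ 0.36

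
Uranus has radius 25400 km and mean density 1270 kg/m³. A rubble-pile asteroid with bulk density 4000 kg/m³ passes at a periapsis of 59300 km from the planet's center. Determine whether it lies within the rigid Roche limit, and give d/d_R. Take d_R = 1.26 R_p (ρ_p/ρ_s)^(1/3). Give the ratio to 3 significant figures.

outside; d/d_R ≈ 2.72

d_R = 1.26 × (25400 km) × (1270/4000)^(1/3) = 21830 km
d/d_R = (59300) / (21830) = 2.72
Since d/d_R > 1, the body is outside the Roche limit.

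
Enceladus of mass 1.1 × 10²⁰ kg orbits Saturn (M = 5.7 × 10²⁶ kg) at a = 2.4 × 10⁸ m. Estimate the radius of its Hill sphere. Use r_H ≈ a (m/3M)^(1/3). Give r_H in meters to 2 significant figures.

9.6 × 10⁵ m

r_H ≈ a (m/3M)^(1/3)
    = (2.4 × 10⁸) × (1.1 × 10²⁰ / (3 × 5.7 × 10²⁶))^(1/3)
    = 9.6 × 10⁵ m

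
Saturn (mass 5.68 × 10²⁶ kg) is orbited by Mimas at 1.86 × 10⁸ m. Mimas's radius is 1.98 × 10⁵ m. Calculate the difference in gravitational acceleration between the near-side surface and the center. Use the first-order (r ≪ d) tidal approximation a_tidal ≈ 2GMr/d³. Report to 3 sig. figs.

a_tidal = 2GMr/d³
        = 2 × (6.674 × 10⁻¹¹) × (5.68 × 10²⁶) × (1.98 × 10⁵) / (1.86 × 10⁸)³
        = 2.33 × 10⁻³ m/s²

2.33 × 10⁻³ m/s²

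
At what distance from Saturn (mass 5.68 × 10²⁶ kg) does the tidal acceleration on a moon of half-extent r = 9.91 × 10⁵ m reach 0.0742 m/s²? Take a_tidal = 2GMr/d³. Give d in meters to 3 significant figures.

2GMr/d³ = a_tidal  ⇒  d = (2GMr / a_tidal)^(1/3)
d = (2 × 6.674×10⁻¹¹ × (5.68 × 10²⁶) × (9.91 × 10⁵) / (0.0742))^(1/3)
  = 1.00 × 10⁸ m

1.00 × 10⁸ m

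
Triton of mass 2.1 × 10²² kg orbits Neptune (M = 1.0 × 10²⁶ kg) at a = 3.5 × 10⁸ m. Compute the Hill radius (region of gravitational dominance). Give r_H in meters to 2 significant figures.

1.4 × 10⁷ m

r_H ≈ a (m/3M)^(1/3)
    = (3.5 × 10⁸) × (2.1 × 10²² / (3 × 1.0 × 10²⁶))^(1/3)
    = 1.4 × 10⁷ m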